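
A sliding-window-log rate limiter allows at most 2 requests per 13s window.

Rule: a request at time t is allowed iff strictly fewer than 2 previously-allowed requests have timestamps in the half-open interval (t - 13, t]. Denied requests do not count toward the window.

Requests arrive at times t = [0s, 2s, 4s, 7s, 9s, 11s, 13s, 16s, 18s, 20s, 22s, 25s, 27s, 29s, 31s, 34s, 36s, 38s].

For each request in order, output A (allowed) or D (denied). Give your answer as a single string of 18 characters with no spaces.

Tracking allowed requests in the window:
  req#1 t=0s: ALLOW
  req#2 t=2s: ALLOW
  req#3 t=4s: DENY
  req#4 t=7s: DENY
  req#5 t=9s: DENY
  req#6 t=11s: DENY
  req#7 t=13s: ALLOW
  req#8 t=16s: ALLOW
  req#9 t=18s: DENY
  req#10 t=20s: DENY
  req#11 t=22s: DENY
  req#12 t=25s: DENY
  req#13 t=27s: ALLOW
  req#14 t=29s: ALLOW
  req#15 t=31s: DENY
  req#16 t=34s: DENY
  req#17 t=36s: DENY
  req#18 t=38s: DENY

Answer: AADDDDAADDDDAADDDD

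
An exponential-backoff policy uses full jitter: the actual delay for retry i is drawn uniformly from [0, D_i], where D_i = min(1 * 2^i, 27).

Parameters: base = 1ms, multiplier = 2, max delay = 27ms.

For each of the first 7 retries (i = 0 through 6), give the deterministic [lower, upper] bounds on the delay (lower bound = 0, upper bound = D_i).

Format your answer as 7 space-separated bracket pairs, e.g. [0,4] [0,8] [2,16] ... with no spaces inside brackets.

Answer: [0,1] [0,2] [0,4] [0,8] [0,16] [0,27] [0,27]

Derivation:
Computing bounds per retry:
  i=0: D_i=min(1*2^0,27)=1, bounds=[0,1]
  i=1: D_i=min(1*2^1,27)=2, bounds=[0,2]
  i=2: D_i=min(1*2^2,27)=4, bounds=[0,4]
  i=3: D_i=min(1*2^3,27)=8, bounds=[0,8]
  i=4: D_i=min(1*2^4,27)=16, bounds=[0,16]
  i=5: D_i=min(1*2^5,27)=27, bounds=[0,27]
  i=6: D_i=min(1*2^6,27)=27, bounds=[0,27]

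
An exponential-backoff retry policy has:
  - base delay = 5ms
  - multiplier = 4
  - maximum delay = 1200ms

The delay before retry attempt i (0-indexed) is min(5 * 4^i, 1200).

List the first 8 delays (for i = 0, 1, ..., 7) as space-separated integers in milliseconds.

Answer: 5 20 80 320 1200 1200 1200 1200

Derivation:
Computing each delay:
  i=0: min(5*4^0, 1200) = 5
  i=1: min(5*4^1, 1200) = 20
  i=2: min(5*4^2, 1200) = 80
  i=3: min(5*4^3, 1200) = 320
  i=4: min(5*4^4, 1200) = 1200
  i=5: min(5*4^5, 1200) = 1200
  i=6: min(5*4^6, 1200) = 1200
  i=7: min(5*4^7, 1200) = 1200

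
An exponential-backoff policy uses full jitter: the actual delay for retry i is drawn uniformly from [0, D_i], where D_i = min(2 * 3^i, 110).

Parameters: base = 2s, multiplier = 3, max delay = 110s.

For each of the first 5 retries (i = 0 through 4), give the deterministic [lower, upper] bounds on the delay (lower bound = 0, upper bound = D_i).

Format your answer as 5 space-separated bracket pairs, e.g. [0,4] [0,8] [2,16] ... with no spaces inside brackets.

Answer: [0,2] [0,6] [0,18] [0,54] [0,110]

Derivation:
Computing bounds per retry:
  i=0: D_i=min(2*3^0,110)=2, bounds=[0,2]
  i=1: D_i=min(2*3^1,110)=6, bounds=[0,6]
  i=2: D_i=min(2*3^2,110)=18, bounds=[0,18]
  i=3: D_i=min(2*3^3,110)=54, bounds=[0,54]
  i=4: D_i=min(2*3^4,110)=110, bounds=[0,110]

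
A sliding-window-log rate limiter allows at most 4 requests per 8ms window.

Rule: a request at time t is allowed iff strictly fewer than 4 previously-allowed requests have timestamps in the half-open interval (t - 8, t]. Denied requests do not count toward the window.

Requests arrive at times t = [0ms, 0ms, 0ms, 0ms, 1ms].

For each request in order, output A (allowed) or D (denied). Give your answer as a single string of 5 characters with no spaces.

Answer: AAAAD

Derivation:
Tracking allowed requests in the window:
  req#1 t=0ms: ALLOW
  req#2 t=0ms: ALLOW
  req#3 t=0ms: ALLOW
  req#4 t=0ms: ALLOW
  req#5 t=1ms: DENY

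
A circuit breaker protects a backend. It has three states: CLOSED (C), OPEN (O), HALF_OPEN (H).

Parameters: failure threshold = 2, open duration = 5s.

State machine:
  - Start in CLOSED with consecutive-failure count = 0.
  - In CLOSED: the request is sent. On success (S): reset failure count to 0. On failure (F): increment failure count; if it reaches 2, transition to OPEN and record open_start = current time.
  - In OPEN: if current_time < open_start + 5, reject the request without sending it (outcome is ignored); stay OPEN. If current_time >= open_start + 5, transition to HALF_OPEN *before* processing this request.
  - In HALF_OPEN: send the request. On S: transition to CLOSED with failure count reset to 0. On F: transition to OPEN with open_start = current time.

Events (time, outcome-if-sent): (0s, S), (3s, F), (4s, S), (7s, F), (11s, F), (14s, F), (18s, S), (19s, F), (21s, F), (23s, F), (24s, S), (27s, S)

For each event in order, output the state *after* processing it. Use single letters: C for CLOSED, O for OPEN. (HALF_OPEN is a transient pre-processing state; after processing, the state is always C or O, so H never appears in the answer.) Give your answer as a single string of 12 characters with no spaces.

Answer: CCCCOOCCOOOC

Derivation:
State after each event:
  event#1 t=0s outcome=S: state=CLOSED
  event#2 t=3s outcome=F: state=CLOSED
  event#3 t=4s outcome=S: state=CLOSED
  event#4 t=7s outcome=F: state=CLOSED
  event#5 t=11s outcome=F: state=OPEN
  event#6 t=14s outcome=F: state=OPEN
  event#7 t=18s outcome=S: state=CLOSED
  event#8 t=19s outcome=F: state=CLOSED
  event#9 t=21s outcome=F: state=OPEN
  event#10 t=23s outcome=F: state=OPEN
  event#11 t=24s outcome=S: state=OPEN
  event#12 t=27s outcome=S: state=CLOSED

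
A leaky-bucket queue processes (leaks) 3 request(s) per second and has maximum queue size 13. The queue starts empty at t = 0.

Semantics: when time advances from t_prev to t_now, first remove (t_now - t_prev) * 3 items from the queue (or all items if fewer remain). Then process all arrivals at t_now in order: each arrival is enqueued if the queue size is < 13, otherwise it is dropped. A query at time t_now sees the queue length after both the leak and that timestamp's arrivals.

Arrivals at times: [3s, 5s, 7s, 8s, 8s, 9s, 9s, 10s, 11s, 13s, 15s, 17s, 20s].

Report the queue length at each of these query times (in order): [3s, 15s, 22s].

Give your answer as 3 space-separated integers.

Queue lengths at query times:
  query t=3s: backlog = 1
  query t=15s: backlog = 1
  query t=22s: backlog = 0

Answer: 1 1 0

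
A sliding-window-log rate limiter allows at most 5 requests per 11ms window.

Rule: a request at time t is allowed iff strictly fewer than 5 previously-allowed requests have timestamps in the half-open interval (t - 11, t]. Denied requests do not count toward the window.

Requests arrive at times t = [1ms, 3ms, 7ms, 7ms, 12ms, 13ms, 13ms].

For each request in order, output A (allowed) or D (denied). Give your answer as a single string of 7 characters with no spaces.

Tracking allowed requests in the window:
  req#1 t=1ms: ALLOW
  req#2 t=3ms: ALLOW
  req#3 t=7ms: ALLOW
  req#4 t=7ms: ALLOW
  req#5 t=12ms: ALLOW
  req#6 t=13ms: ALLOW
  req#7 t=13ms: DENY

Answer: AAAAAAD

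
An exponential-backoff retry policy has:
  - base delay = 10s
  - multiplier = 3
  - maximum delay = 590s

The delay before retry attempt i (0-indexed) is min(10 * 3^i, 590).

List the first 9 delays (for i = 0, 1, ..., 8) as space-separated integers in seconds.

Computing each delay:
  i=0: min(10*3^0, 590) = 10
  i=1: min(10*3^1, 590) = 30
  i=2: min(10*3^2, 590) = 90
  i=3: min(10*3^3, 590) = 270
  i=4: min(10*3^4, 590) = 590
  i=5: min(10*3^5, 590) = 590
  i=6: min(10*3^6, 590) = 590
  i=7: min(10*3^7, 590) = 590
  i=8: min(10*3^8, 590) = 590

Answer: 10 30 90 270 590 590 590 590 590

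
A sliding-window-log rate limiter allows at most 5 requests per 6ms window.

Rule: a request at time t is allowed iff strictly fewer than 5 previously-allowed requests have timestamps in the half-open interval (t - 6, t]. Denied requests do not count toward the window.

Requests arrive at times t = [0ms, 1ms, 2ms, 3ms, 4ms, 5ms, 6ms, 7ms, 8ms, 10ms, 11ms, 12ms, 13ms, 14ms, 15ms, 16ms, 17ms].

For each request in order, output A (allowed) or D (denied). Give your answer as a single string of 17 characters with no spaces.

Answer: AAAAADAAAAAAAADAA

Derivation:
Tracking allowed requests in the window:
  req#1 t=0ms: ALLOW
  req#2 t=1ms: ALLOW
  req#3 t=2ms: ALLOW
  req#4 t=3ms: ALLOW
  req#5 t=4ms: ALLOW
  req#6 t=5ms: DENY
  req#7 t=6ms: ALLOW
  req#8 t=7ms: ALLOW
  req#9 t=8ms: ALLOW
  req#10 t=10ms: ALLOW
  req#11 t=11ms: ALLOW
  req#12 t=12ms: ALLOW
  req#13 t=13ms: ALLOW
  req#14 t=14ms: ALLOW
  req#15 t=15ms: DENY
  req#16 t=16ms: ALLOW
  req#17 t=17ms: ALLOW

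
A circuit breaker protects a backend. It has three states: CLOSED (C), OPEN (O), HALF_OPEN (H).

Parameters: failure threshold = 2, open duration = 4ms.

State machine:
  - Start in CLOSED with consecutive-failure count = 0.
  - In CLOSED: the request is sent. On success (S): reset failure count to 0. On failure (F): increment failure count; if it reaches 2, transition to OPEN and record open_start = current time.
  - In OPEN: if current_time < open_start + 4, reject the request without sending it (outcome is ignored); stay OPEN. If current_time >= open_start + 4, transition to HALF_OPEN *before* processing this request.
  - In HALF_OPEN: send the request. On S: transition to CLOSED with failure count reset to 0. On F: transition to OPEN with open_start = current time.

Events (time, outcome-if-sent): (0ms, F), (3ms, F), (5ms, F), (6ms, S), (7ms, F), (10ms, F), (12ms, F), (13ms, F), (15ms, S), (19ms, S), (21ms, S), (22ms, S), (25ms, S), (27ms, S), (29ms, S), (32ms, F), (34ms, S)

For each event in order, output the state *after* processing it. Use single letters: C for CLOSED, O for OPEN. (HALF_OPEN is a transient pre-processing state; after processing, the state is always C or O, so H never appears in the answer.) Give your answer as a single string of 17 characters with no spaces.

Answer: COOOOOOOOCCCCCCCC

Derivation:
State after each event:
  event#1 t=0ms outcome=F: state=CLOSED
  event#2 t=3ms outcome=F: state=OPEN
  event#3 t=5ms outcome=F: state=OPEN
  event#4 t=6ms outcome=S: state=OPEN
  event#5 t=7ms outcome=F: state=OPEN
  event#6 t=10ms outcome=F: state=OPEN
  event#7 t=12ms outcome=F: state=OPEN
  event#8 t=13ms outcome=F: state=OPEN
  event#9 t=15ms outcome=S: state=OPEN
  event#10 t=19ms outcome=S: state=CLOSED
  event#11 t=21ms outcome=S: state=CLOSED
  event#12 t=22ms outcome=S: state=CLOSED
  event#13 t=25ms outcome=S: state=CLOSED
  event#14 t=27ms outcome=S: state=CLOSED
  event#15 t=29ms outcome=S: state=CLOSED
  event#16 t=32ms outcome=F: state=CLOSED
  event#17 t=34ms outcome=S: state=CLOSED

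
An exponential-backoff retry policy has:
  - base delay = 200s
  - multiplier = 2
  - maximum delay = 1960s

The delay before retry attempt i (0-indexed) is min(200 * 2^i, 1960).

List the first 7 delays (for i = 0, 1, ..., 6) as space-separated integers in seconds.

Computing each delay:
  i=0: min(200*2^0, 1960) = 200
  i=1: min(200*2^1, 1960) = 400
  i=2: min(200*2^2, 1960) = 800
  i=3: min(200*2^3, 1960) = 1600
  i=4: min(200*2^4, 1960) = 1960
  i=5: min(200*2^5, 1960) = 1960
  i=6: min(200*2^6, 1960) = 1960

Answer: 200 400 800 1600 1960 1960 1960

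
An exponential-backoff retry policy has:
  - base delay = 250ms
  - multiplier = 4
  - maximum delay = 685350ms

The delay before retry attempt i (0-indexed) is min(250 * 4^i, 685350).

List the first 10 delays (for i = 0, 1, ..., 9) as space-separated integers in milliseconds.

Computing each delay:
  i=0: min(250*4^0, 685350) = 250
  i=1: min(250*4^1, 685350) = 1000
  i=2: min(250*4^2, 685350) = 4000
  i=3: min(250*4^3, 685350) = 16000
  i=4: min(250*4^4, 685350) = 64000
  i=5: min(250*4^5, 685350) = 256000
  i=6: min(250*4^6, 685350) = 685350
  i=7: min(250*4^7, 685350) = 685350
  i=8: min(250*4^8, 685350) = 685350
  i=9: min(250*4^9, 685350) = 685350

Answer: 250 1000 4000 16000 64000 256000 685350 685350 685350 685350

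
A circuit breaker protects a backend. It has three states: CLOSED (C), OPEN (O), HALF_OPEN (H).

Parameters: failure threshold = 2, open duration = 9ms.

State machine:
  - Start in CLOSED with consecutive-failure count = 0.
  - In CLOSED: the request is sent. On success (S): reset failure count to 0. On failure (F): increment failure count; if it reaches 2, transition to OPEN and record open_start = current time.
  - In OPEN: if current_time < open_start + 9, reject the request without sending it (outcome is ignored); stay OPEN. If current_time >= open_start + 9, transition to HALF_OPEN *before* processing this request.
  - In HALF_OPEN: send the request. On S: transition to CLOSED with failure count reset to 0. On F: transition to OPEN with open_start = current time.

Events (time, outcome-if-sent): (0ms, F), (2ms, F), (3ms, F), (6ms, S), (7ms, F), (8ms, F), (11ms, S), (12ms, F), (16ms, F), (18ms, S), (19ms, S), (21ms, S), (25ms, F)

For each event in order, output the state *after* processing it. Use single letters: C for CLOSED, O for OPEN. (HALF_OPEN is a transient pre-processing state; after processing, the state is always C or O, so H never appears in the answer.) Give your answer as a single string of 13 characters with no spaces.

State after each event:
  event#1 t=0ms outcome=F: state=CLOSED
  event#2 t=2ms outcome=F: state=OPEN
  event#3 t=3ms outcome=F: state=OPEN
  event#4 t=6ms outcome=S: state=OPEN
  event#5 t=7ms outcome=F: state=OPEN
  event#6 t=8ms outcome=F: state=OPEN
  event#7 t=11ms outcome=S: state=CLOSED
  event#8 t=12ms outcome=F: state=CLOSED
  event#9 t=16ms outcome=F: state=OPEN
  event#10 t=18ms outcome=S: state=OPEN
  event#11 t=19ms outcome=S: state=OPEN
  event#12 t=21ms outcome=S: state=OPEN
  event#13 t=25ms outcome=F: state=OPEN

Answer: COOOOOCCOOOOO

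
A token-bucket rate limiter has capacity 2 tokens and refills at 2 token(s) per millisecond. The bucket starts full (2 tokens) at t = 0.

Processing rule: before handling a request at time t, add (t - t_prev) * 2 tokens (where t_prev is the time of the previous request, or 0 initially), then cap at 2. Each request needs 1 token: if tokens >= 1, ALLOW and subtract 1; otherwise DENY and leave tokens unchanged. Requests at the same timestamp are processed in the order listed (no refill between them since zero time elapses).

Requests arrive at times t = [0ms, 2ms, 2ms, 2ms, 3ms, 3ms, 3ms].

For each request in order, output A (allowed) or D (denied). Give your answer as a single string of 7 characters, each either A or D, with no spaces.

Simulating step by step:
  req#1 t=0ms: ALLOW
  req#2 t=2ms: ALLOW
  req#3 t=2ms: ALLOW
  req#4 t=2ms: DENY
  req#5 t=3ms: ALLOW
  req#6 t=3ms: ALLOW
  req#7 t=3ms: DENY

Answer: AAADAAD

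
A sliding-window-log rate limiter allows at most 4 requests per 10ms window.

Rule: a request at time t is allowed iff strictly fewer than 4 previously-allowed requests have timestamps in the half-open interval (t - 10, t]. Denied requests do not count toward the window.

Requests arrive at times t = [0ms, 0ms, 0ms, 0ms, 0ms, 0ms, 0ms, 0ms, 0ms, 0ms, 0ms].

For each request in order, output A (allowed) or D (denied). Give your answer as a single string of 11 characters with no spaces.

Tracking allowed requests in the window:
  req#1 t=0ms: ALLOW
  req#2 t=0ms: ALLOW
  req#3 t=0ms: ALLOW
  req#4 t=0ms: ALLOW
  req#5 t=0ms: DENY
  req#6 t=0ms: DENY
  req#7 t=0ms: DENY
  req#8 t=0ms: DENY
  req#9 t=0ms: DENY
  req#10 t=0ms: DENY
  req#11 t=0ms: DENY

Answer: AAAADDDDDDD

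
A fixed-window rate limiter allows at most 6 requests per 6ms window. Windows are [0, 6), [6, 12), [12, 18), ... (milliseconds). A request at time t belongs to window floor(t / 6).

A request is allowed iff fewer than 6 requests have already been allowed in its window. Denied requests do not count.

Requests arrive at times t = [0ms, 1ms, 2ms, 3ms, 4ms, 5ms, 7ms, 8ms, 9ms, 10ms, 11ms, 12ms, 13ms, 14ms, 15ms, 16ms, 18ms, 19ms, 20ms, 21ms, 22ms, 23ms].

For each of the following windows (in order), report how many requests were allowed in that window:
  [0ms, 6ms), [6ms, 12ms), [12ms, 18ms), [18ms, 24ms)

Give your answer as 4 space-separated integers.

Processing requests:
  req#1 t=0ms (window 0): ALLOW
  req#2 t=1ms (window 0): ALLOW
  req#3 t=2ms (window 0): ALLOW
  req#4 t=3ms (window 0): ALLOW
  req#5 t=4ms (window 0): ALLOW
  req#6 t=5ms (window 0): ALLOW
  req#7 t=7ms (window 1): ALLOW
  req#8 t=8ms (window 1): ALLOW
  req#9 t=9ms (window 1): ALLOW
  req#10 t=10ms (window 1): ALLOW
  req#11 t=11ms (window 1): ALLOW
  req#12 t=12ms (window 2): ALLOW
  req#13 t=13ms (window 2): ALLOW
  req#14 t=14ms (window 2): ALLOW
  req#15 t=15ms (window 2): ALLOW
  req#16 t=16ms (window 2): ALLOW
  req#17 t=18ms (window 3): ALLOW
  req#18 t=19ms (window 3): ALLOW
  req#19 t=20ms (window 3): ALLOW
  req#20 t=21ms (window 3): ALLOW
  req#21 t=22ms (window 3): ALLOW
  req#22 t=23ms (window 3): ALLOW

Allowed counts by window: 6 5 5 6

Answer: 6 5 5 6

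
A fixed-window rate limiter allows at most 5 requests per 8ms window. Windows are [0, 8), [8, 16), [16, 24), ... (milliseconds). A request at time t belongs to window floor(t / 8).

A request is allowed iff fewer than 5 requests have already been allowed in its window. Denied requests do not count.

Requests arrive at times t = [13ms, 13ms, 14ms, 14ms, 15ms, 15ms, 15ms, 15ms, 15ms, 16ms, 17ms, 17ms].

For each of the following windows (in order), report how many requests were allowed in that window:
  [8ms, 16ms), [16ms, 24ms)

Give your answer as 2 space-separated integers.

Answer: 5 3

Derivation:
Processing requests:
  req#1 t=13ms (window 1): ALLOW
  req#2 t=13ms (window 1): ALLOW
  req#3 t=14ms (window 1): ALLOW
  req#4 t=14ms (window 1): ALLOW
  req#5 t=15ms (window 1): ALLOW
  req#6 t=15ms (window 1): DENY
  req#7 t=15ms (window 1): DENY
  req#8 t=15ms (window 1): DENY
  req#9 t=15ms (window 1): DENY
  req#10 t=16ms (window 2): ALLOW
  req#11 t=17ms (window 2): ALLOW
  req#12 t=17ms (window 2): ALLOW

Allowed counts by window: 5 3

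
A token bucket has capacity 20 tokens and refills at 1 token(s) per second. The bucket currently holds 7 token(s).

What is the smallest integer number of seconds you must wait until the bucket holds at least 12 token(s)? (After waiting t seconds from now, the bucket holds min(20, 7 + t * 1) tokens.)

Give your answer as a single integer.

Need 7 + t * 1 >= 12, so t >= 5/1.
Smallest integer t = ceil(5/1) = 5.

Answer: 5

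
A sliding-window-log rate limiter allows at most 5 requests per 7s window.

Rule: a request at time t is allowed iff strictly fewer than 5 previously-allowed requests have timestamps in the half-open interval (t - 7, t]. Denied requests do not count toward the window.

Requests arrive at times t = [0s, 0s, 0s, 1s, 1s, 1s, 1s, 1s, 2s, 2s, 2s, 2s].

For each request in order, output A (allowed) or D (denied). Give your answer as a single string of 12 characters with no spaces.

Tracking allowed requests in the window:
  req#1 t=0s: ALLOW
  req#2 t=0s: ALLOW
  req#3 t=0s: ALLOW
  req#4 t=1s: ALLOW
  req#5 t=1s: ALLOW
  req#6 t=1s: DENY
  req#7 t=1s: DENY
  req#8 t=1s: DENY
  req#9 t=2s: DENY
  req#10 t=2s: DENY
  req#11 t=2s: DENY
  req#12 t=2s: DENY

Answer: AAAAADDDDDDD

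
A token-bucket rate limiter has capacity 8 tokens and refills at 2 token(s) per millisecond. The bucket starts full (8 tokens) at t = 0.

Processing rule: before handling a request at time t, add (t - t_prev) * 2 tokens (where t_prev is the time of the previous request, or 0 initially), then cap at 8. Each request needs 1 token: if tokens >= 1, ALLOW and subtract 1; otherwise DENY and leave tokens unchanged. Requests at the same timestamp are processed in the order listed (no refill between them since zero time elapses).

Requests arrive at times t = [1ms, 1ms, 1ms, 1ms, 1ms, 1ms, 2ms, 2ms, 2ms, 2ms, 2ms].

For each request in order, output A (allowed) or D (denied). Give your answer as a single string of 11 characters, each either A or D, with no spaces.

Answer: AAAAAAAAAAD

Derivation:
Simulating step by step:
  req#1 t=1ms: ALLOW
  req#2 t=1ms: ALLOW
  req#3 t=1ms: ALLOW
  req#4 t=1ms: ALLOW
  req#5 t=1ms: ALLOW
  req#6 t=1ms: ALLOW
  req#7 t=2ms: ALLOW
  req#8 t=2ms: ALLOW
  req#9 t=2ms: ALLOW
  req#10 t=2ms: ALLOW
  req#11 t=2ms: DENY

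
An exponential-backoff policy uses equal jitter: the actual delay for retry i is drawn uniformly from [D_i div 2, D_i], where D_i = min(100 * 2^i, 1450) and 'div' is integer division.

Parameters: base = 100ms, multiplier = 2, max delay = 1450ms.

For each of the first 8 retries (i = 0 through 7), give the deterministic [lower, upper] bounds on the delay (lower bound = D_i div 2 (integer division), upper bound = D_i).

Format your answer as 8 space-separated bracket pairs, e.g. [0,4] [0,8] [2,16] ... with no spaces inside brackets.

Computing bounds per retry:
  i=0: D_i=min(100*2^0,1450)=100, bounds=[50,100]
  i=1: D_i=min(100*2^1,1450)=200, bounds=[100,200]
  i=2: D_i=min(100*2^2,1450)=400, bounds=[200,400]
  i=3: D_i=min(100*2^3,1450)=800, bounds=[400,800]
  i=4: D_i=min(100*2^4,1450)=1450, bounds=[725,1450]
  i=5: D_i=min(100*2^5,1450)=1450, bounds=[725,1450]
  i=6: D_i=min(100*2^6,1450)=1450, bounds=[725,1450]
  i=7: D_i=min(100*2^7,1450)=1450, bounds=[725,1450]

Answer: [50,100] [100,200] [200,400] [400,800] [725,1450] [725,1450] [725,1450] [725,1450]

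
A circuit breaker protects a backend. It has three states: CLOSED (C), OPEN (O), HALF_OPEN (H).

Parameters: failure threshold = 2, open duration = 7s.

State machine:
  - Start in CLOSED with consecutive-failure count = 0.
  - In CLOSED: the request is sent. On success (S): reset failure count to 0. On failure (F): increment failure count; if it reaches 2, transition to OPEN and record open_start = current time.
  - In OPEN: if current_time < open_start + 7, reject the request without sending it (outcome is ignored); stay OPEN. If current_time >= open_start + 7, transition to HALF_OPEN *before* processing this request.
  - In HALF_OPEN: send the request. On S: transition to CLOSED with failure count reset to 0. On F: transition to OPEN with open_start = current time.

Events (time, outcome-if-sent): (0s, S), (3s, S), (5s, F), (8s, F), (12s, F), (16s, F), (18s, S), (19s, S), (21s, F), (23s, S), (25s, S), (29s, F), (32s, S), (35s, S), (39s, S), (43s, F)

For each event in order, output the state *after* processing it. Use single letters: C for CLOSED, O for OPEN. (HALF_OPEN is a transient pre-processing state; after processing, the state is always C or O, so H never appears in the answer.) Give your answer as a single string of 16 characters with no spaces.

State after each event:
  event#1 t=0s outcome=S: state=CLOSED
  event#2 t=3s outcome=S: state=CLOSED
  event#3 t=5s outcome=F: state=CLOSED
  event#4 t=8s outcome=F: state=OPEN
  event#5 t=12s outcome=F: state=OPEN
  event#6 t=16s outcome=F: state=OPEN
  event#7 t=18s outcome=S: state=OPEN
  event#8 t=19s outcome=S: state=OPEN
  event#9 t=21s outcome=F: state=OPEN
  event#10 t=23s outcome=S: state=CLOSED
  event#11 t=25s outcome=S: state=CLOSED
  event#12 t=29s outcome=F: state=CLOSED
  event#13 t=32s outcome=S: state=CLOSED
  event#14 t=35s outcome=S: state=CLOSED
  event#15 t=39s outcome=S: state=CLOSED
  event#16 t=43s outcome=F: state=CLOSED

Answer: CCCOOOOOOCCCCCCC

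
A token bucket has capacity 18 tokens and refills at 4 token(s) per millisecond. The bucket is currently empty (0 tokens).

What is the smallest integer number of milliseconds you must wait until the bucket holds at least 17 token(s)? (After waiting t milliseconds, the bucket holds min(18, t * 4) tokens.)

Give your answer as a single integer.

Need t * 4 >= 17, so t >= 17/4.
Smallest integer t = ceil(17/4) = 5.

Answer: 5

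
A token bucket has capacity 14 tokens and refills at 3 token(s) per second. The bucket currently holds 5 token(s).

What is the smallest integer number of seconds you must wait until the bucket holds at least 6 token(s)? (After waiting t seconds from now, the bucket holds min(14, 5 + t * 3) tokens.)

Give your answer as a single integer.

Answer: 1

Derivation:
Need 5 + t * 3 >= 6, so t >= 1/3.
Smallest integer t = ceil(1/3) = 1.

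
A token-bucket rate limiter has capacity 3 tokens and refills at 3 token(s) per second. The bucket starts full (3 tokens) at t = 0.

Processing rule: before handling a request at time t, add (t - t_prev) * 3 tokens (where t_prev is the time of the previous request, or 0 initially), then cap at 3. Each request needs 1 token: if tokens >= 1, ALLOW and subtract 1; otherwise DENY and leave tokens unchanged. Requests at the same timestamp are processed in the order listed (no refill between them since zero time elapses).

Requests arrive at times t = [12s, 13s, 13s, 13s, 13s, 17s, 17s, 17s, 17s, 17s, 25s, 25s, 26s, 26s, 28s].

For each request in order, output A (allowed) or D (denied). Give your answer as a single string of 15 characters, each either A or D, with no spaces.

Answer: AAAADAAADDAAAAA

Derivation:
Simulating step by step:
  req#1 t=12s: ALLOW
  req#2 t=13s: ALLOW
  req#3 t=13s: ALLOW
  req#4 t=13s: ALLOW
  req#5 t=13s: DENY
  req#6 t=17s: ALLOW
  req#7 t=17s: ALLOW
  req#8 t=17s: ALLOW
  req#9 t=17s: DENY
  req#10 t=17s: DENY
  req#11 t=25s: ALLOW
  req#12 t=25s: ALLOW
  req#13 t=26s: ALLOW
  req#14 t=26s: ALLOW
  req#15 t=28s: ALLOW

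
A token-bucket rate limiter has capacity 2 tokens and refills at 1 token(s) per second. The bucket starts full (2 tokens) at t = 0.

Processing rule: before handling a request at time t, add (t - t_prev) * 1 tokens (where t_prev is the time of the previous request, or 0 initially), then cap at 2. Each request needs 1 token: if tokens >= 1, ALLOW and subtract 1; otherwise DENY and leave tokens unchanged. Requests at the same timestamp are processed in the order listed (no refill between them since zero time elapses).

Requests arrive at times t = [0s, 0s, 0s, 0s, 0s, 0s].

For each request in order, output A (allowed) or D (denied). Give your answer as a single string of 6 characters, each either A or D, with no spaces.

Answer: AADDDD

Derivation:
Simulating step by step:
  req#1 t=0s: ALLOW
  req#2 t=0s: ALLOW
  req#3 t=0s: DENY
  req#4 t=0s: DENY
  req#5 t=0s: DENY
  req#6 t=0s: DENY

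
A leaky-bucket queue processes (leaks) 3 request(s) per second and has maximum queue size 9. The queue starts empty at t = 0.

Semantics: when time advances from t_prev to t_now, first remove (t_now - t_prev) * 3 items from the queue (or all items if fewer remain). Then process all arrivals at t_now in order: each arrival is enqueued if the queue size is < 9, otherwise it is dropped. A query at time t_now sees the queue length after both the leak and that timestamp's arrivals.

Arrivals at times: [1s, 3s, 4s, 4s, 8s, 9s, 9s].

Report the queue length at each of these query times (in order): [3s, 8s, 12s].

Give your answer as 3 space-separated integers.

Answer: 1 1 0

Derivation:
Queue lengths at query times:
  query t=3s: backlog = 1
  query t=8s: backlog = 1
  query t=12s: backlog = 0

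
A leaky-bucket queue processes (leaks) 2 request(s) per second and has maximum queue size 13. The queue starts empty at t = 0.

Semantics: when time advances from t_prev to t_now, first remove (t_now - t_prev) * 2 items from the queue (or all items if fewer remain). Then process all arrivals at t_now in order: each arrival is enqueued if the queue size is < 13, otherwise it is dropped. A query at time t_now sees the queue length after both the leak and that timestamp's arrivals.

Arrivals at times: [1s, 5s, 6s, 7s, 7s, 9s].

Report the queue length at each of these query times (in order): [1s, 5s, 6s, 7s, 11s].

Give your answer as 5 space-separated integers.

Answer: 1 1 1 2 0

Derivation:
Queue lengths at query times:
  query t=1s: backlog = 1
  query t=5s: backlog = 1
  query t=6s: backlog = 1
  query t=7s: backlog = 2
  query t=11s: backlog = 0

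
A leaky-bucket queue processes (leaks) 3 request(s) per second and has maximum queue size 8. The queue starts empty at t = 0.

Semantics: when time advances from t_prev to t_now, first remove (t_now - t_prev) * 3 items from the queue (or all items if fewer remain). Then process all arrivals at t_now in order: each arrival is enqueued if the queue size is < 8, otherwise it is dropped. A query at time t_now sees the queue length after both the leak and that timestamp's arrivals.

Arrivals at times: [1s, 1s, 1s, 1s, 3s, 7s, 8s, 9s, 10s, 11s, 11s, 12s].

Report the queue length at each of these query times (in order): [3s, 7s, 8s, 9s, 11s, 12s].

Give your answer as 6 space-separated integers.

Answer: 1 1 1 1 2 1

Derivation:
Queue lengths at query times:
  query t=3s: backlog = 1
  query t=7s: backlog = 1
  query t=8s: backlog = 1
  query t=9s: backlog = 1
  query t=11s: backlog = 2
  query t=12s: backlog = 1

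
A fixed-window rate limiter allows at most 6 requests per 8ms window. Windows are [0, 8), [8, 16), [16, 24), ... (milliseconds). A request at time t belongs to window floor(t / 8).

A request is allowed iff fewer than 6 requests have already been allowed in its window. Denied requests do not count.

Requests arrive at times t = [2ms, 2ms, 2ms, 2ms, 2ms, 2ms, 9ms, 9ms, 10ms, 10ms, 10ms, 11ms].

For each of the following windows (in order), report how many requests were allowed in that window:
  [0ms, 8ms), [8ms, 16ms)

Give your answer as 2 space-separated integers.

Answer: 6 6

Derivation:
Processing requests:
  req#1 t=2ms (window 0): ALLOW
  req#2 t=2ms (window 0): ALLOW
  req#3 t=2ms (window 0): ALLOW
  req#4 t=2ms (window 0): ALLOW
  req#5 t=2ms (window 0): ALLOW
  req#6 t=2ms (window 0): ALLOW
  req#7 t=9ms (window 1): ALLOW
  req#8 t=9ms (window 1): ALLOW
  req#9 t=10ms (window 1): ALLOW
  req#10 t=10ms (window 1): ALLOW
  req#11 t=10ms (window 1): ALLOW
  req#12 t=11ms (window 1): ALLOW

Allowed counts by window: 6 6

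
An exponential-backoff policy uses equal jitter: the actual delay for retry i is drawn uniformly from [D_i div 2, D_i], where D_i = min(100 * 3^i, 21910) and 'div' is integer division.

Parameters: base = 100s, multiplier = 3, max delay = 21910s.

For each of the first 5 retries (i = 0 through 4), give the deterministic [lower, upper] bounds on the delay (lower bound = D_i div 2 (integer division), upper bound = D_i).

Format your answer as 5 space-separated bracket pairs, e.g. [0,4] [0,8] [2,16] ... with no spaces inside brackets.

Answer: [50,100] [150,300] [450,900] [1350,2700] [4050,8100]

Derivation:
Computing bounds per retry:
  i=0: D_i=min(100*3^0,21910)=100, bounds=[50,100]
  i=1: D_i=min(100*3^1,21910)=300, bounds=[150,300]
  i=2: D_i=min(100*3^2,21910)=900, bounds=[450,900]
  i=3: D_i=min(100*3^3,21910)=2700, bounds=[1350,2700]
  i=4: D_i=min(100*3^4,21910)=8100, bounds=[4050,8100]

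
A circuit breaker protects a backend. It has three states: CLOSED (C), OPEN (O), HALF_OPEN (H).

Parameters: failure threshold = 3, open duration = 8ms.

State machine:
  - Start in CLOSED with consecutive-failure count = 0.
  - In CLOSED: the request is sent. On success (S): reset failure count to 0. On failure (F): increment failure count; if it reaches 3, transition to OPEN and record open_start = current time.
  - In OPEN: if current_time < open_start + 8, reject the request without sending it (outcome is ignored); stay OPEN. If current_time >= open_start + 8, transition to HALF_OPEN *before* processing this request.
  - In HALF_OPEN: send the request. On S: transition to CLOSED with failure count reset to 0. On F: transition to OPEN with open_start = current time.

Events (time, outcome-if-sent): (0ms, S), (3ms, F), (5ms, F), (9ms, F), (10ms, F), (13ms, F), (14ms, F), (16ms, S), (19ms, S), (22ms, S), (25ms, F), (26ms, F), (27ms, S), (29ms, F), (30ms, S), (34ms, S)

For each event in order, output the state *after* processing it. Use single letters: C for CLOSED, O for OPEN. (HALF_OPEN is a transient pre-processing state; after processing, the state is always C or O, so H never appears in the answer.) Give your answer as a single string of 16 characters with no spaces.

State after each event:
  event#1 t=0ms outcome=S: state=CLOSED
  event#2 t=3ms outcome=F: state=CLOSED
  event#3 t=5ms outcome=F: state=CLOSED
  event#4 t=9ms outcome=F: state=OPEN
  event#5 t=10ms outcome=F: state=OPEN
  event#6 t=13ms outcome=F: state=OPEN
  event#7 t=14ms outcome=F: state=OPEN
  event#8 t=16ms outcome=S: state=OPEN
  event#9 t=19ms outcome=S: state=CLOSED
  event#10 t=22ms outcome=S: state=CLOSED
  event#11 t=25ms outcome=F: state=CLOSED
  event#12 t=26ms outcome=F: state=CLOSED
  event#13 t=27ms outcome=S: state=CLOSED
  event#14 t=29ms outcome=F: state=CLOSED
  event#15 t=30ms outcome=S: state=CLOSED
  event#16 t=34ms outcome=S: state=CLOSED

Answer: CCCOOOOOCCCCCCCC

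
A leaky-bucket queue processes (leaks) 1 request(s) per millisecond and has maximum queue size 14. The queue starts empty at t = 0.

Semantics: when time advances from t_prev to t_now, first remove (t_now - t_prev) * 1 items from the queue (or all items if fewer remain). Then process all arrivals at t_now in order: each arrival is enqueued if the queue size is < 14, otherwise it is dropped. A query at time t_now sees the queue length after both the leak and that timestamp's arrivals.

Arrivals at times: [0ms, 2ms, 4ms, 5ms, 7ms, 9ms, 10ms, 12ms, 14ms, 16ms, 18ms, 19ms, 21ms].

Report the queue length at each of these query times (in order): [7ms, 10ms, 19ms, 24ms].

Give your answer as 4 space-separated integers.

Queue lengths at query times:
  query t=7ms: backlog = 1
  query t=10ms: backlog = 1
  query t=19ms: backlog = 1
  query t=24ms: backlog = 0

Answer: 1 1 1 0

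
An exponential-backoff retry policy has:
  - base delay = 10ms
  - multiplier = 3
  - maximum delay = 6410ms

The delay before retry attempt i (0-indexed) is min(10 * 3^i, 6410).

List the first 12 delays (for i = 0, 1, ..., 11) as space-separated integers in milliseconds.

Computing each delay:
  i=0: min(10*3^0, 6410) = 10
  i=1: min(10*3^1, 6410) = 30
  i=2: min(10*3^2, 6410) = 90
  i=3: min(10*3^3, 6410) = 270
  i=4: min(10*3^4, 6410) = 810
  i=5: min(10*3^5, 6410) = 2430
  i=6: min(10*3^6, 6410) = 6410
  i=7: min(10*3^7, 6410) = 6410
  i=8: min(10*3^8, 6410) = 6410
  i=9: min(10*3^9, 6410) = 6410
  i=10: min(10*3^10, 6410) = 6410
  i=11: min(10*3^11, 6410) = 6410

Answer: 10 30 90 270 810 2430 6410 6410 6410 6410 6410 6410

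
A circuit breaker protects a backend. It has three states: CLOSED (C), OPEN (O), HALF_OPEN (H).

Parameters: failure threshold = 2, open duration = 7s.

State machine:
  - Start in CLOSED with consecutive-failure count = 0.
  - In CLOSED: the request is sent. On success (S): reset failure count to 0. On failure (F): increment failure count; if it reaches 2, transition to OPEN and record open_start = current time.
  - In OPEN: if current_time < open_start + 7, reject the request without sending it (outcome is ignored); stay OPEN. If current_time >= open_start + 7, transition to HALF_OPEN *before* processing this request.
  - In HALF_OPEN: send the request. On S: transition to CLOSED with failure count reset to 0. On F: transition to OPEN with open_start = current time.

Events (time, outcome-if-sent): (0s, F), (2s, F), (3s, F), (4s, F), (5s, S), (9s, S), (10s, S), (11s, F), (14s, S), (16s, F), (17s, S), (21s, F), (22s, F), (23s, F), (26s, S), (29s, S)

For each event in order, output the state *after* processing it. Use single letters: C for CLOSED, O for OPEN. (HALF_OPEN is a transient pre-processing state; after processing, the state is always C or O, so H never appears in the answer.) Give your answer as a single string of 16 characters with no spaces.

Answer: COOOOCCCCCCCOOOC

Derivation:
State after each event:
  event#1 t=0s outcome=F: state=CLOSED
  event#2 t=2s outcome=F: state=OPEN
  event#3 t=3s outcome=F: state=OPEN
  event#4 t=4s outcome=F: state=OPEN
  event#5 t=5s outcome=S: state=OPEN
  event#6 t=9s outcome=S: state=CLOSED
  event#7 t=10s outcome=S: state=CLOSED
  event#8 t=11s outcome=F: state=CLOSED
  event#9 t=14s outcome=S: state=CLOSED
  event#10 t=16s outcome=F: state=CLOSED
  event#11 t=17s outcome=S: state=CLOSED
  event#12 t=21s outcome=F: state=CLOSED
  event#13 t=22s outcome=F: state=OPEN
  event#14 t=23s outcome=F: state=OPEN
  event#15 t=26s outcome=S: state=OPEN
  event#16 t=29s outcome=S: state=CLOSED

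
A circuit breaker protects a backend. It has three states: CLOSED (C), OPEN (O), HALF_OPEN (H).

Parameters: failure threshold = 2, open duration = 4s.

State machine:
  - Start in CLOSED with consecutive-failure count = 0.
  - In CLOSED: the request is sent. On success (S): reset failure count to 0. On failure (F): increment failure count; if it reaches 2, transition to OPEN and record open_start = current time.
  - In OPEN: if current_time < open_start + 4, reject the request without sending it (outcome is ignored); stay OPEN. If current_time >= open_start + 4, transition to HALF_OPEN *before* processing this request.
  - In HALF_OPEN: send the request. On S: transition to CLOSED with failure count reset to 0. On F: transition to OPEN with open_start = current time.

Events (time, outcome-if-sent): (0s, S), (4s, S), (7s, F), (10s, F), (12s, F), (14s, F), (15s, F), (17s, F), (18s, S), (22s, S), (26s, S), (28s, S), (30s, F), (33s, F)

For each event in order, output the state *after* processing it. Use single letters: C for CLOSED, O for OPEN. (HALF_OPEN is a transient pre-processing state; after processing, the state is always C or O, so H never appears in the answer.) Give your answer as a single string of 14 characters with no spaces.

State after each event:
  event#1 t=0s outcome=S: state=CLOSED
  event#2 t=4s outcome=S: state=CLOSED
  event#3 t=7s outcome=F: state=CLOSED
  event#4 t=10s outcome=F: state=OPEN
  event#5 t=12s outcome=F: state=OPEN
  event#6 t=14s outcome=F: state=OPEN
  event#7 t=15s outcome=F: state=OPEN
  event#8 t=17s outcome=F: state=OPEN
  event#9 t=18s outcome=S: state=CLOSED
  event#10 t=22s outcome=S: state=CLOSED
  event#11 t=26s outcome=S: state=CLOSED
  event#12 t=28s outcome=S: state=CLOSED
  event#13 t=30s outcome=F: state=CLOSED
  event#14 t=33s outcome=F: state=OPEN

Answer: CCCOOOOOCCCCCO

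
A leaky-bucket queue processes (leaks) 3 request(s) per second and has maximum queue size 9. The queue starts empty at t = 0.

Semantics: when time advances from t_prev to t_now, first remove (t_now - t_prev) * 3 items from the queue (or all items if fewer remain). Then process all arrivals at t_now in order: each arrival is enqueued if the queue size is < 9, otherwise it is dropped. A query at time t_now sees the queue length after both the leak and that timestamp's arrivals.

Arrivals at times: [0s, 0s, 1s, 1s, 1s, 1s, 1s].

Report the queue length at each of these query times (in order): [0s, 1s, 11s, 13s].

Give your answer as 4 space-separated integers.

Answer: 2 5 0 0

Derivation:
Queue lengths at query times:
  query t=0s: backlog = 2
  query t=1s: backlog = 5
  query t=11s: backlog = 0
  query t=13s: backlog = 0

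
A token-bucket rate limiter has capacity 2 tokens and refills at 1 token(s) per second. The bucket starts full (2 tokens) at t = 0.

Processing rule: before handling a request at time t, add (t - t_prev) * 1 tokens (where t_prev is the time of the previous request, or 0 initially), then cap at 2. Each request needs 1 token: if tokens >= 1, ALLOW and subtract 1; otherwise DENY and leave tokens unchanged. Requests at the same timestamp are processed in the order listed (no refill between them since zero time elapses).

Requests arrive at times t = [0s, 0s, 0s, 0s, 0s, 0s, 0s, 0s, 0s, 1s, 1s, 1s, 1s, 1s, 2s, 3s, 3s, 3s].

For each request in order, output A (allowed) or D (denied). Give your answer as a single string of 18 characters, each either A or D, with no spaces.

Answer: AADDDDDDDADDDDAADD

Derivation:
Simulating step by step:
  req#1 t=0s: ALLOW
  req#2 t=0s: ALLOW
  req#3 t=0s: DENY
  req#4 t=0s: DENY
  req#5 t=0s: DENY
  req#6 t=0s: DENY
  req#7 t=0s: DENY
  req#8 t=0s: DENY
  req#9 t=0s: DENY
  req#10 t=1s: ALLOW
  req#11 t=1s: DENY
  req#12 t=1s: DENY
  req#13 t=1s: DENY
  req#14 t=1s: DENY
  req#15 t=2s: ALLOW
  req#16 t=3s: ALLOW
  req#17 t=3s: DENY
  req#18 t=3s: DENY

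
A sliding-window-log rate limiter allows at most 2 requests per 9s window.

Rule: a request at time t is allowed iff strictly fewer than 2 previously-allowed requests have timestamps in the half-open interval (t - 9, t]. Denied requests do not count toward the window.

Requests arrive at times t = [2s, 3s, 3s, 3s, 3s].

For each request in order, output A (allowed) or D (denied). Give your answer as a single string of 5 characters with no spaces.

Answer: AADDD

Derivation:
Tracking allowed requests in the window:
  req#1 t=2s: ALLOW
  req#2 t=3s: ALLOW
  req#3 t=3s: DENY
  req#4 t=3s: DENY
  req#5 t=3s: DENY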